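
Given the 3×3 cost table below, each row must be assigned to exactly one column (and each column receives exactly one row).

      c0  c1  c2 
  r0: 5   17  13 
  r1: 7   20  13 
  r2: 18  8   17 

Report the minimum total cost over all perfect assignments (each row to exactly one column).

Minimum assignment cost: 26

optimal assignment: row0→col0 (cost 5), row1→col2 (cost 13), row2→col1 (cost 8)
total = 5 + 13 + 8 = 26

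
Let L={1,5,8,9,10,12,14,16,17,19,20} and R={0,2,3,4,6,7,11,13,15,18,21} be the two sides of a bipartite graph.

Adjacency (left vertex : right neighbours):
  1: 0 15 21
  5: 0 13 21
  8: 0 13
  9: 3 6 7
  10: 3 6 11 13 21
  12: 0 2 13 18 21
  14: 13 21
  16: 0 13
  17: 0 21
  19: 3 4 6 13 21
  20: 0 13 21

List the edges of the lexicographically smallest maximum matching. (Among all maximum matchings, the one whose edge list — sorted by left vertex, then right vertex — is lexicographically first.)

Lex-smallest maximum matching: {(1,15), (5,0), (8,13), (9,3), (10,6), (12,2), (14,21), (19,4)}

|M| = 8 (so the lex-smallest maximum matching has 8 edges)
process left vertices in ascending order; for each, take the smallest-labelled available neighbour that still permits 8 edges overall, or leave it unmatched if none does
lex-smallest matching: {1-15, 5-0, 8-13, 9-3, 10-6, 12-2, 14-21, 19-4}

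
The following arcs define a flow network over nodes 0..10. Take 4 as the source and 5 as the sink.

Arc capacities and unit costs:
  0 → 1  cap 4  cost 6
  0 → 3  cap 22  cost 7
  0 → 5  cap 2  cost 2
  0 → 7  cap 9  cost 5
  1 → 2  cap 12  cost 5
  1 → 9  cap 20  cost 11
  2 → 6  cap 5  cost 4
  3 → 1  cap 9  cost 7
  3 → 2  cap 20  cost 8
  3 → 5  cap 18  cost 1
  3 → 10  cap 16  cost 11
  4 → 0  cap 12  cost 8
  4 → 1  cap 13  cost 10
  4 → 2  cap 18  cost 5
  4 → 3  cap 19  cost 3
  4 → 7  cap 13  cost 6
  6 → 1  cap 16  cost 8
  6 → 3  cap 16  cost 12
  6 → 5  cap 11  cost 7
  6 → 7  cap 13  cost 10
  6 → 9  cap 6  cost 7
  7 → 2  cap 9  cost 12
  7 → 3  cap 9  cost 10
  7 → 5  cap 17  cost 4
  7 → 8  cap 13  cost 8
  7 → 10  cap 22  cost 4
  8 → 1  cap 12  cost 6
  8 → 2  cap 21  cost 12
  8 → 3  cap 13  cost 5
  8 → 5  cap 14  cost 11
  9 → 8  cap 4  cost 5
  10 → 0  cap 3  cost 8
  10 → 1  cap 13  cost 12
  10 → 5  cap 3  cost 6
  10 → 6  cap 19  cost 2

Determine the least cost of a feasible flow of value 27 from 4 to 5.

Minimum cost for 27 units: 162

shortest-cost path #1: 4→3→5 push 18 @ unit cost 4 (adds 72)
shortest-cost path #2: 4→7→5 push 9 @ unit cost 10 (adds 90)
total cost = 162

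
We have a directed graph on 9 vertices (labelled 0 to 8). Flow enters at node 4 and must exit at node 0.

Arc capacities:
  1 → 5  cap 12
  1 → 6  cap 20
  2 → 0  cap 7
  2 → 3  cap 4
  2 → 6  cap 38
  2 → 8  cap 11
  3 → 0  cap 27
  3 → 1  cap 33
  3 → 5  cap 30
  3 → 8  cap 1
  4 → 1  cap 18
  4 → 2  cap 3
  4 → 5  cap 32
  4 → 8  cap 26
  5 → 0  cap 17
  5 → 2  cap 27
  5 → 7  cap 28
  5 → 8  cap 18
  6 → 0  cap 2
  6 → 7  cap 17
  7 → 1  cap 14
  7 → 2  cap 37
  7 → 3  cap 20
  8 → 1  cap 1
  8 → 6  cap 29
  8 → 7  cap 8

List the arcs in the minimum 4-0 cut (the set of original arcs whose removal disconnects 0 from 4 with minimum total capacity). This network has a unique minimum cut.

augment #1: 4→2→0 push 3
augment #2: 4→5→0 push 17
augment #3: 4→1→6→0 push 2
augment #4: 4→5→2→0 push 4
augment #5: 4→5→2→3→0 push 4
augment #6: 4→5→7→3→0 push 7
augment #7: 4→8→7→3→0 push 8
augment #8: 4→1→5→7→3→0 push 5
max flow = 50; residual-reachable set from 4 gives S-side
cut edges (S→T): {(2,0), (2,3), (5,0), (6,0), (7,3)} total cap 50

Min-cut arcs: {(2,0), (2,3), (5,0), (6,0), (7,3)} (total capacity 50)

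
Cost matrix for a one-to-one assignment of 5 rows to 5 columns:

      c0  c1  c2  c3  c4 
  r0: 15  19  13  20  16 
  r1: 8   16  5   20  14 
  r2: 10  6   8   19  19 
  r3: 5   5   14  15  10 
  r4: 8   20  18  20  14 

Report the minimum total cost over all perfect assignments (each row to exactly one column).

optimal assignment: row0→col3 (cost 20), row1→col2 (cost 5), row2→col1 (cost 6), row3→col4 (cost 10), row4→col0 (cost 8)
total = 20 + 5 + 6 + 10 + 8 = 49

Minimum assignment cost: 49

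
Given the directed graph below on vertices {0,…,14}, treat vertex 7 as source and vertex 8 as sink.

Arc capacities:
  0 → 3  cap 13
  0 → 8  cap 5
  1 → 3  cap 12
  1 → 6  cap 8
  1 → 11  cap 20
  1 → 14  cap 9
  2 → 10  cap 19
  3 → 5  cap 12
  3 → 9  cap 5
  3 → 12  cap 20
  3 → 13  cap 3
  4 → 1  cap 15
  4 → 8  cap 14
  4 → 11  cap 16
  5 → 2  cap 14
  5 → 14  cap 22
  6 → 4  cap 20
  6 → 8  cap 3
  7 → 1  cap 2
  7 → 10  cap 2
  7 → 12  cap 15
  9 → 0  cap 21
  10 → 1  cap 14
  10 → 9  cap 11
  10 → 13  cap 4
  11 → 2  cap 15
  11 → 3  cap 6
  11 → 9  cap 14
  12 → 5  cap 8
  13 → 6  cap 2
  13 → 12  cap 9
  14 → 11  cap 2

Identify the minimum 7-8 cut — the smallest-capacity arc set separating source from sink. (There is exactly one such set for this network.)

augment #1: 7→1→6→8 push 2
augment #2: 7→10→1→6→8 push 1
augment #3: 7→10→9→0→8 push 1
augment #4: 7→12→5→2→10→9→0→8 push 4
augment #5: 7→12→5→2→10→1→6→4→8 push 4
max flow = 12; residual-reachable set from 7 gives S-side
cut edges (S→T): {(7,1), (7,10), (12,5)} total cap 12

Min-cut arcs: {(7,1), (7,10), (12,5)} (total capacity 12)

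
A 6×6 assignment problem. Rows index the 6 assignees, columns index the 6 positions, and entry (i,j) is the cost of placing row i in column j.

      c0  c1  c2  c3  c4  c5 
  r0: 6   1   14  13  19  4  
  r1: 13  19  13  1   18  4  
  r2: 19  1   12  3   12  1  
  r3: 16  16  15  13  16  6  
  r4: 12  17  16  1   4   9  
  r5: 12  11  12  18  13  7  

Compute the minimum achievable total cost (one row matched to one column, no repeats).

optimal assignment: row0→col0 (cost 6), row1→col3 (cost 1), row2→col1 (cost 1), row3→col5 (cost 6), row4→col4 (cost 4), row5→col2 (cost 12)
total = 6 + 1 + 1 + 6 + 4 + 12 = 30

Minimum assignment cost: 30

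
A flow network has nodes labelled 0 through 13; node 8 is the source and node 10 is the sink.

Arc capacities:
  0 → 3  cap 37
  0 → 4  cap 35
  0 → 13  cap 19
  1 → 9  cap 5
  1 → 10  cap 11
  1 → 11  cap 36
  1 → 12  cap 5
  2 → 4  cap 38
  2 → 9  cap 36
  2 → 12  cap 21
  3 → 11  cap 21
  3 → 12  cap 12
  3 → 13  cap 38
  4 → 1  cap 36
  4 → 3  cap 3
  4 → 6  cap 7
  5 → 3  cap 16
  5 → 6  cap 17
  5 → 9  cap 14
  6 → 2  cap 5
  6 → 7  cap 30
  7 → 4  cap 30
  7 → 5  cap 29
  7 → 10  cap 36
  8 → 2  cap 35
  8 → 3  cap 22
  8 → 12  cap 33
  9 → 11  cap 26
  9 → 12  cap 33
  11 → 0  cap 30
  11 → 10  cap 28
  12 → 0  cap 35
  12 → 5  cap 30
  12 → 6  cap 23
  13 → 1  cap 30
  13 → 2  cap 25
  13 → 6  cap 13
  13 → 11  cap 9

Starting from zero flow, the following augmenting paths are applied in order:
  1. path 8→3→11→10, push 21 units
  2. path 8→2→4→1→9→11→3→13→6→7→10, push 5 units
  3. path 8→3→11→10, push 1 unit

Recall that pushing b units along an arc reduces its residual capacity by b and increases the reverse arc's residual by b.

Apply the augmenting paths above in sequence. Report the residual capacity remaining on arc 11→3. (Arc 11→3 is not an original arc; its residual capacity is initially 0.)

Residual capacity of (11,3): 17

after path 1 (8→3→11→10, push 21): res(11,3)=21
after path 2 (8→2→4→1→9→11→3→13→6→7→10, push 5): res(11,3)=16
after path 3 (8→3→11→10, push 1): res(11,3)=17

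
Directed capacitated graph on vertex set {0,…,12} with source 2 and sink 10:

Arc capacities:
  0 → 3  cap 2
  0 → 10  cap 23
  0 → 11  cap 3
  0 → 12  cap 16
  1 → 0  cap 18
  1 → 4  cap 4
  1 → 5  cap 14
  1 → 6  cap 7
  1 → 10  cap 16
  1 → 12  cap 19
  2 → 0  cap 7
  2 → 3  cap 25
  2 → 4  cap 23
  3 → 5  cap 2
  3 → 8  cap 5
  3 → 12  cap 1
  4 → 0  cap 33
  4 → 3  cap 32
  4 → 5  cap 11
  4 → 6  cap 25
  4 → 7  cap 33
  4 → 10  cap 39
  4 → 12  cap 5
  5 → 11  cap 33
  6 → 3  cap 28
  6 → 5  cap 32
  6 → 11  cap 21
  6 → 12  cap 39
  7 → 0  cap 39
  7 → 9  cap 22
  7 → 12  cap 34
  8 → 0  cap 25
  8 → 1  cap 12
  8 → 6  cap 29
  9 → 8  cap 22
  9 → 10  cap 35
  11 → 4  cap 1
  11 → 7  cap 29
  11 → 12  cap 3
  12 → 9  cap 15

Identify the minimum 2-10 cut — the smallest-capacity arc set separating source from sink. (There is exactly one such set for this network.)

Min-cut arcs: {(2,0), (2,4), (3,5), (3,8), (3,12)} (total capacity 38)

augment #1: 2→0→10 push 7
augment #2: 2→4→10 push 23
augment #3: 2→3→8→0→10 push 5
augment #4: 2→3→12→9→10 push 1
augment #5: 2→3→5→11→4→10 push 1
augment #6: 2→3→5→11→7→0→10 push 1
max flow = 38; residual-reachable set from 2 gives S-side
cut edges (S→T): {(2,0), (2,4), (3,5), (3,8), (3,12)} total cap 38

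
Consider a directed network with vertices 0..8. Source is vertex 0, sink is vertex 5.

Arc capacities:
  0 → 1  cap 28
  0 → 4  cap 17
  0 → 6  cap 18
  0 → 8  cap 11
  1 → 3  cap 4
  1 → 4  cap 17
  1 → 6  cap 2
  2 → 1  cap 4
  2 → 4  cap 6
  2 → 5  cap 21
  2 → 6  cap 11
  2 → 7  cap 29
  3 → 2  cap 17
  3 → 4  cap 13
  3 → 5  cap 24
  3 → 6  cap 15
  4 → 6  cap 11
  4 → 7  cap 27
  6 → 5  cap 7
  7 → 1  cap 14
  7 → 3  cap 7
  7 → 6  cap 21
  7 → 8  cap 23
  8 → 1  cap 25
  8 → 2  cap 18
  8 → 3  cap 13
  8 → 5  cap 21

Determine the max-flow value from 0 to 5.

augment #1: 0→6→5 bottleneck 7, total now 7
augment #2: 0→8→5 bottleneck 11, total now 18
augment #3: 0→1→3→5 bottleneck 4, total now 22
augment #4: 0→4→7→3→5 bottleneck 7, total now 29
augment #5: 0→4→7→8→5 bottleneck 10, total now 39
augment #6: 0→1→4→7→8→2→5 bottleneck 10, total now 49

Maximum flow value: 49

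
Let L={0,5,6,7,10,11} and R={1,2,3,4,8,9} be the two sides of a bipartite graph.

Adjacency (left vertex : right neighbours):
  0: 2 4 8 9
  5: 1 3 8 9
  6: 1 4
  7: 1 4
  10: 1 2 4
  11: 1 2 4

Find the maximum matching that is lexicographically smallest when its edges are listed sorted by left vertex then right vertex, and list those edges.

|M| = 5 (so the lex-smallest maximum matching has 5 edges)
process left vertices in ascending order; for each, take the smallest-labelled available neighbour that still permits 5 edges overall, or leave it unmatched if none does
lex-smallest matching: {0-8, 5-3, 6-1, 7-4, 10-2}

Lex-smallest maximum matching: {(0,8), (5,3), (6,1), (7,4), (10,2)}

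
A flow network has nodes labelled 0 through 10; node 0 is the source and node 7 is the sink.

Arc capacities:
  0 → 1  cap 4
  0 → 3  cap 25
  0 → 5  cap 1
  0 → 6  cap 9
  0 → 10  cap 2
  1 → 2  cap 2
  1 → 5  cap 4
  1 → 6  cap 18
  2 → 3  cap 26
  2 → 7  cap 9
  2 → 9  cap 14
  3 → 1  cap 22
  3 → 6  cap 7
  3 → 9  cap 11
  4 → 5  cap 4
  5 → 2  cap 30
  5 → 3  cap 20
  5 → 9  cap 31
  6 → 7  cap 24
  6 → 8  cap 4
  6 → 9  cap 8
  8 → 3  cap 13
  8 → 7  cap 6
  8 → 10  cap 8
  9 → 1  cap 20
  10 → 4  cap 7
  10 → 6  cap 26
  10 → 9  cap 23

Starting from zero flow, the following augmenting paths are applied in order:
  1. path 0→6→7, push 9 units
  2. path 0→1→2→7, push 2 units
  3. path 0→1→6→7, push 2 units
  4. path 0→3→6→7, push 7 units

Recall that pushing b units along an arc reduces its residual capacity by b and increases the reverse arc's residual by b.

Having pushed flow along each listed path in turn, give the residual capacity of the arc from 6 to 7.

after path 1 (0→6→7, push 9): res(6,7)=15
after path 2 (0→1→2→7, push 2): res(6,7)=15
after path 3 (0→1→6→7, push 2): res(6,7)=13
after path 4 (0→3→6→7, push 7): res(6,7)=6

Residual capacity of (6,7): 6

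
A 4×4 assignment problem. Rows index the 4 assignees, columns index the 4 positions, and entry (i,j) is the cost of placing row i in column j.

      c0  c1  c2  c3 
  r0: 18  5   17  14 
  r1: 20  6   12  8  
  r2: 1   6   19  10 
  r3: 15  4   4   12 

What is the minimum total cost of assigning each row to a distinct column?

Minimum assignment cost: 18

optimal assignment: row0→col1 (cost 5), row1→col3 (cost 8), row2→col0 (cost 1), row3→col2 (cost 4)
total = 5 + 8 + 1 + 4 = 18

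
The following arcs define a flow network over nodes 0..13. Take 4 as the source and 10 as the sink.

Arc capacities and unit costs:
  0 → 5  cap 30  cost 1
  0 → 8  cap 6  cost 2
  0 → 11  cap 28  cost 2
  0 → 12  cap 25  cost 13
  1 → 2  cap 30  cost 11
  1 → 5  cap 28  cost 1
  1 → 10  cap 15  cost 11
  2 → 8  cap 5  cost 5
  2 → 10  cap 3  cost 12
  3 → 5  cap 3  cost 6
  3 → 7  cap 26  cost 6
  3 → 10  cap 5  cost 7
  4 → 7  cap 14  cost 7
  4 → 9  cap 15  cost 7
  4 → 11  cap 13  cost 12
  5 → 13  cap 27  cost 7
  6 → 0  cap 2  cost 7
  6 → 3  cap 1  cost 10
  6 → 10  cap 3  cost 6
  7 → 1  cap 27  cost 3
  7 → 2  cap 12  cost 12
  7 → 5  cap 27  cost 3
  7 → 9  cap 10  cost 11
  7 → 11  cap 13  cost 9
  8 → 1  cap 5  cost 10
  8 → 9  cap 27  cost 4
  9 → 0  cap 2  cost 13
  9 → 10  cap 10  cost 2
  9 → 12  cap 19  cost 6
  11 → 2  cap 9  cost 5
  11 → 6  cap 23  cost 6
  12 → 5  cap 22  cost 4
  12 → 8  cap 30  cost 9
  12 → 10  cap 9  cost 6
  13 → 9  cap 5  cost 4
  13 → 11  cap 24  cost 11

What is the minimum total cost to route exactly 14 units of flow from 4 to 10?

shortest-cost path #1: 4→9→10 push 10 @ unit cost 9 (adds 90)
shortest-cost path #2: 4→9→12→10 push 4 @ unit cost 19 (adds 76)
total cost = 166

Minimum cost for 14 units: 166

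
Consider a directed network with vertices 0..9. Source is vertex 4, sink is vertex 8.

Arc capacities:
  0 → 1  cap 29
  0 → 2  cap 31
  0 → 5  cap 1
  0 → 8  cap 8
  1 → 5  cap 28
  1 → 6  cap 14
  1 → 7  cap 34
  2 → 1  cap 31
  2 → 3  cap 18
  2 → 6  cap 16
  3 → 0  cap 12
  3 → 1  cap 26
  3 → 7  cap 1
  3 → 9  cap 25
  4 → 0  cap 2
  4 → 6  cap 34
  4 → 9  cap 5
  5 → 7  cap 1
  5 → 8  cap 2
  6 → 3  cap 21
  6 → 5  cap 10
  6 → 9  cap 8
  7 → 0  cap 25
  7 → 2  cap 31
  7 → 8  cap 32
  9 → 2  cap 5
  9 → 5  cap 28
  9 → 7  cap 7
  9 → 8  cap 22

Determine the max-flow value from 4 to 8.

augment #1: 4→0→8 bottleneck 2, total now 2
augment #2: 4→9→8 bottleneck 5, total now 7
augment #3: 4→6→5→8 bottleneck 2, total now 9
augment #4: 4→6→9→8 bottleneck 8, total now 17
augment #5: 4→6→3→0→8 bottleneck 6, total now 23
augment #6: 4→6→3→7→8 bottleneck 1, total now 24
augment #7: 4→6→3→9→8 bottleneck 9, total now 33
augment #8: 4→6→5→7→8 bottleneck 1, total now 34
augment #9: 4→6→3→1→7→8 bottleneck 5, total now 39

Maximum flow value: 39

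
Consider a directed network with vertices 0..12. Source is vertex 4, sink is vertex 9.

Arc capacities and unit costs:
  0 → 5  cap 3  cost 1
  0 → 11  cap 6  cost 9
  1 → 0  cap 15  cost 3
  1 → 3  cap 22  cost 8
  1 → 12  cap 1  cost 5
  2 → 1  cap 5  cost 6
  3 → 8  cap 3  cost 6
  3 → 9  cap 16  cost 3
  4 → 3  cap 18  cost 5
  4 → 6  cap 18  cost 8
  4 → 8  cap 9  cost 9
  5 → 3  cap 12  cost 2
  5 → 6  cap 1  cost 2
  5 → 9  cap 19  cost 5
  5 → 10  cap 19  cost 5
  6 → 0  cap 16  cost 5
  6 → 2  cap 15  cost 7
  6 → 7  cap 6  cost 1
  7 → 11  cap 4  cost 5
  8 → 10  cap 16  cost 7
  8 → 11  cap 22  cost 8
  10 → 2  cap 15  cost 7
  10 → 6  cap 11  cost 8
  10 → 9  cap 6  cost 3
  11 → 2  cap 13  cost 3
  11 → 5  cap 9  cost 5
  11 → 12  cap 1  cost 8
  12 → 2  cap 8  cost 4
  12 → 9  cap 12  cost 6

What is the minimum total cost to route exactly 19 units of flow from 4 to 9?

Minimum cost for 19 units: 185

shortest-cost path #1: 4→3→9 push 16 @ unit cost 8 (adds 128)
shortest-cost path #2: 4→8→10→9 push 3 @ unit cost 19 (adds 57)
total cost = 185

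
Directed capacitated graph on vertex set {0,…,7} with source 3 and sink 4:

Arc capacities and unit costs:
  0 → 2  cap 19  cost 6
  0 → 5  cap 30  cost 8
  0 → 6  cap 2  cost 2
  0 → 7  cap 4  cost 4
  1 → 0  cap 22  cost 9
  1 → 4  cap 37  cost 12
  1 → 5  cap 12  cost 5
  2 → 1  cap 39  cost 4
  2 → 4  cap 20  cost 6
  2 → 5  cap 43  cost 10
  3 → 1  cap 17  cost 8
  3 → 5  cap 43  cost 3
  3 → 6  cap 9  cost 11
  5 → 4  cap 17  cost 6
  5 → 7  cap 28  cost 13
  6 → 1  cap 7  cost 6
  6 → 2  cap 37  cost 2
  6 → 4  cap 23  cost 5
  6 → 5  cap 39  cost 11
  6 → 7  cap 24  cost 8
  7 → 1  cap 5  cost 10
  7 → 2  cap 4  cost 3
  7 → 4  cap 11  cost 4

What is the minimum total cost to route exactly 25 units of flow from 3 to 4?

Minimum cost for 25 units: 281

shortest-cost path #1: 3→5→4 push 17 @ unit cost 9 (adds 153)
shortest-cost path #2: 3→6→4 push 8 @ unit cost 16 (adds 128)
total cost = 281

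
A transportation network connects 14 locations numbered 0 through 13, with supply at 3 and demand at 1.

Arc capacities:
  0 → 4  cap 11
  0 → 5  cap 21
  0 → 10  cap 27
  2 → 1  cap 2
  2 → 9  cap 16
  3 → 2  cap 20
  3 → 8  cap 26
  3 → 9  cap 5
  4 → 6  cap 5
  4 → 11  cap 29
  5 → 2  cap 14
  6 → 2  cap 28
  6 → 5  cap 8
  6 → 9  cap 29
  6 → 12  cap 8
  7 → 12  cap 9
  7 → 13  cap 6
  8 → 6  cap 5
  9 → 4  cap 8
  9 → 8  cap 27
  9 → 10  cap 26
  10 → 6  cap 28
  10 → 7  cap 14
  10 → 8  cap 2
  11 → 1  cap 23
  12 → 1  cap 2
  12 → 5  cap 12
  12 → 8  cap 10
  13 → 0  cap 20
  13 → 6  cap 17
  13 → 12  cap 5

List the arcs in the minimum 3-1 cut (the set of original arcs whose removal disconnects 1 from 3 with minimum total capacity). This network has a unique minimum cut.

Min-cut arcs: {(2,1), (7,13), (9,4), (12,1)} (total capacity 18)

augment #1: 3→2→1 push 2
augment #2: 3→8→6→12→1 push 2
augment #3: 3→9→4→11→1 push 5
augment #4: 3→2→9→4→11→1 push 3
augment #5: 3→2→9→10→7→13→0→4→11→1 push 6
max flow = 18; residual-reachable set from 3 gives S-side
cut edges (S→T): {(2,1), (7,13), (9,4), (12,1)} total cap 18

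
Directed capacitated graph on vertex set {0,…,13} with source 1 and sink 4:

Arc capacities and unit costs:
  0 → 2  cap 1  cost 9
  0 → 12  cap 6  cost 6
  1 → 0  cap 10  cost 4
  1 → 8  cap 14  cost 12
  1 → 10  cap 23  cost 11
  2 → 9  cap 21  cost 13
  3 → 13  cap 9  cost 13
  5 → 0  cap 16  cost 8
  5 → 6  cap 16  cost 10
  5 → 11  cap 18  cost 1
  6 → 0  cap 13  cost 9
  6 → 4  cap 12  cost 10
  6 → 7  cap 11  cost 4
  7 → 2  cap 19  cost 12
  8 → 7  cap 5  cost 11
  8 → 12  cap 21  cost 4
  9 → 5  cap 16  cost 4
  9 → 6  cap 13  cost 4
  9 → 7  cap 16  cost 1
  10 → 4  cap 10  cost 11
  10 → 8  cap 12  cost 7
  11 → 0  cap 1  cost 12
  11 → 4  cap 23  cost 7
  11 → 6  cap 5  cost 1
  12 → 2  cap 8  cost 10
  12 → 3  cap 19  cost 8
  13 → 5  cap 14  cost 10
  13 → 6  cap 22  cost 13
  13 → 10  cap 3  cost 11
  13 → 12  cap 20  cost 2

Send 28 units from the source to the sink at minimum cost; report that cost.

shortest-cost path #1: 1→10→4 push 10 @ unit cost 22 (adds 220)
shortest-cost path #2: 1→0→2→9→5→11→4 push 1 @ unit cost 38 (adds 38)
shortest-cost path #3: 1→0→12→2→9→5→11→4 push 6 @ unit cost 45 (adds 270)
shortest-cost path #4: 1→8→12→2→9→5→11→4 push 2 @ unit cost 51 (adds 102)
shortest-cost path #5: 1→8→12→3→13→5→11→4 push 9 @ unit cost 55 (adds 495)
total cost = 1125

Minimum cost for 28 units: 1125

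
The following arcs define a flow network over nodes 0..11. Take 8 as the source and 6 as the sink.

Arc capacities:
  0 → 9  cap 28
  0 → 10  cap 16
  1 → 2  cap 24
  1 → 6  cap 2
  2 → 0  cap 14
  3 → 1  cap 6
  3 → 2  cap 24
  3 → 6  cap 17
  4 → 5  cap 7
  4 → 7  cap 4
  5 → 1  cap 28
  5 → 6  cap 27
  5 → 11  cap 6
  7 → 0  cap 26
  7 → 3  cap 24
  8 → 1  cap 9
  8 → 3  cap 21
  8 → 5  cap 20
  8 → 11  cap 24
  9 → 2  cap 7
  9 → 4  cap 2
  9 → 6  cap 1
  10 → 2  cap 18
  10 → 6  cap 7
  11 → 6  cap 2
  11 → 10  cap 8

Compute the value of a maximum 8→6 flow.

augment #1: 8→1→6 bottleneck 2, total now 2
augment #2: 8→3→6 bottleneck 17, total now 19
augment #3: 8→5→6 bottleneck 20, total now 39
augment #4: 8→11→6 bottleneck 2, total now 41
augment #5: 8→11→10→6 bottleneck 7, total now 48
augment #6: 8→1→2→0→9→6 bottleneck 1, total now 49
augment #7: 8→1→2→0→9→4→5→6 bottleneck 2, total now 51

Maximum flow value: 51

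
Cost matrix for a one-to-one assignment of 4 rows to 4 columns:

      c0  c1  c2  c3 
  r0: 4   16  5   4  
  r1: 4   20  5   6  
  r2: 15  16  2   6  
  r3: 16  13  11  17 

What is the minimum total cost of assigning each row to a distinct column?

Minimum assignment cost: 23

optimal assignment: row0→col3 (cost 4), row1→col0 (cost 4), row2→col2 (cost 2), row3→col1 (cost 13)
total = 4 + 4 + 2 + 13 = 23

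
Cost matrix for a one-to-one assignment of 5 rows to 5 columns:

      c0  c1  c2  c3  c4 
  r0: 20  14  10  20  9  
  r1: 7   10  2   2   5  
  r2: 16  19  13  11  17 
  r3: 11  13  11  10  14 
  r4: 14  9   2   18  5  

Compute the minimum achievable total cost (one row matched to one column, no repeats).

one of 3 optimal assignments: row0→col4 (cost 9), row1→col0 (cost 7), row2→col3 (cost 11), row3→col1 (cost 13), row4→col2 (cost 2)
total = 9 + 7 + 11 + 13 + 2 = 42

Minimum assignment cost: 42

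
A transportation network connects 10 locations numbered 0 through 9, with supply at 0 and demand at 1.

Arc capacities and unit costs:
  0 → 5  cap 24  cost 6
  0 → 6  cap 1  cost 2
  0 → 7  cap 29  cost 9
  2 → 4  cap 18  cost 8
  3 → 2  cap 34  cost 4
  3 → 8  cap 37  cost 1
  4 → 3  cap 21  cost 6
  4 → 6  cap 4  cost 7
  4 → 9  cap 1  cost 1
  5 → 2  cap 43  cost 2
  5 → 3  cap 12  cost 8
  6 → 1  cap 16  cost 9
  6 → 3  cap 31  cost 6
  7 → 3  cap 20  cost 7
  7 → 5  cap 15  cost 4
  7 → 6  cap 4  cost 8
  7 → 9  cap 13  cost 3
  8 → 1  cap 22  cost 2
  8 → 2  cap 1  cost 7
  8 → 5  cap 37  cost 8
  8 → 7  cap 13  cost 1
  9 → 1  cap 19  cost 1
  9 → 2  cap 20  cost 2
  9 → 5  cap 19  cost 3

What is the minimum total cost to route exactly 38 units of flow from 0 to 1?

Minimum cost for 38 units: 618

shortest-cost path #1: 0→6→1 push 1 @ unit cost 11 (adds 11)
shortest-cost path #2: 0→7→9→1 push 13 @ unit cost 13 (adds 169)
shortest-cost path #3: 0→5→3→8→1 push 12 @ unit cost 17 (adds 204)
shortest-cost path #4: 0→5→2→4→9→1 push 1 @ unit cost 18 (adds 18)
shortest-cost path #5: 0→7→3→8→1 push 10 @ unit cost 19 (adds 190)
shortest-cost path #6: 0→7→6→1 push 1 @ unit cost 26 (adds 26)
total cost = 618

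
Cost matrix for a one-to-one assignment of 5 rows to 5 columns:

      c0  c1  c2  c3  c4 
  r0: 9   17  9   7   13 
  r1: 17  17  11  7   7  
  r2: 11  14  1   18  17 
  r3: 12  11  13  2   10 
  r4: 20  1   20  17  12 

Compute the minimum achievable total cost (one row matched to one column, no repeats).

Minimum assignment cost: 20

optimal assignment: row0→col0 (cost 9), row1→col4 (cost 7), row2→col2 (cost 1), row3→col3 (cost 2), row4→col1 (cost 1)
total = 9 + 7 + 1 + 2 + 1 = 20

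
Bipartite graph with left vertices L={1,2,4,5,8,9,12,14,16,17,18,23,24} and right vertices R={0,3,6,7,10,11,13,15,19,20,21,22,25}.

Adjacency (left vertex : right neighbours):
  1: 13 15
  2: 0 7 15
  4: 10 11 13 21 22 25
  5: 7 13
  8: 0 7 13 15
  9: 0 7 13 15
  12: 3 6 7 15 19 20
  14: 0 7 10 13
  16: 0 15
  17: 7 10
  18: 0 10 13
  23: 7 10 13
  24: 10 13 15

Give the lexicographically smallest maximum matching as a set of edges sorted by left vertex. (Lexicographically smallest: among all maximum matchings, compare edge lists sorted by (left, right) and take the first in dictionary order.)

|M| = 7 (so the lex-smallest maximum matching has 7 edges)
process left vertices in ascending order; for each, take the smallest-labelled available neighbour that still permits 7 edges overall, or leave it unmatched if none does
lex-smallest matching: {1-13, 2-0, 4-11, 5-7, 8-15, 12-3, 14-10}

Lex-smallest maximum matching: {(1,13), (2,0), (4,11), (5,7), (8,15), (12,3), (14,10)}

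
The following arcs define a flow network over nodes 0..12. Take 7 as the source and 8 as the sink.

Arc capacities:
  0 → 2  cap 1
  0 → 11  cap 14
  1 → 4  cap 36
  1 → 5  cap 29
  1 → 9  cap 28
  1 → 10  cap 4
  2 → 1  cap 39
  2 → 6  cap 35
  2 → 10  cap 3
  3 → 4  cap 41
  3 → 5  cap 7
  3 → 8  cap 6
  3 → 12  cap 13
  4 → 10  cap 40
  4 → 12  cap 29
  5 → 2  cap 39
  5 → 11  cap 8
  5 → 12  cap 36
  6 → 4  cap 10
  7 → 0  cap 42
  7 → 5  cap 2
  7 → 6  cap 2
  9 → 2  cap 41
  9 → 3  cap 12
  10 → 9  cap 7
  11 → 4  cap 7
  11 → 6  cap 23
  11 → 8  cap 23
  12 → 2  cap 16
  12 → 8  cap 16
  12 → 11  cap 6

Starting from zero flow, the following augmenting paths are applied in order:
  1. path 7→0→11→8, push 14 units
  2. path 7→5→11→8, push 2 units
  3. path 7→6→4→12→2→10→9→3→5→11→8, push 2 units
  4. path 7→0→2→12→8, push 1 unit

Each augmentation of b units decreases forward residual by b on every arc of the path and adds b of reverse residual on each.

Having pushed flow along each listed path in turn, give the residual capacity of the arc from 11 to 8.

Residual capacity of (11,8): 5

after path 1 (7→0→11→8, push 14): res(11,8)=9
after path 2 (7→5→11→8, push 2): res(11,8)=7
after path 3 (7→6→4→12→2→10→9→3→5→11→8, push 2): res(11,8)=5
after path 4 (7→0→2→12→8, push 1): res(11,8)=5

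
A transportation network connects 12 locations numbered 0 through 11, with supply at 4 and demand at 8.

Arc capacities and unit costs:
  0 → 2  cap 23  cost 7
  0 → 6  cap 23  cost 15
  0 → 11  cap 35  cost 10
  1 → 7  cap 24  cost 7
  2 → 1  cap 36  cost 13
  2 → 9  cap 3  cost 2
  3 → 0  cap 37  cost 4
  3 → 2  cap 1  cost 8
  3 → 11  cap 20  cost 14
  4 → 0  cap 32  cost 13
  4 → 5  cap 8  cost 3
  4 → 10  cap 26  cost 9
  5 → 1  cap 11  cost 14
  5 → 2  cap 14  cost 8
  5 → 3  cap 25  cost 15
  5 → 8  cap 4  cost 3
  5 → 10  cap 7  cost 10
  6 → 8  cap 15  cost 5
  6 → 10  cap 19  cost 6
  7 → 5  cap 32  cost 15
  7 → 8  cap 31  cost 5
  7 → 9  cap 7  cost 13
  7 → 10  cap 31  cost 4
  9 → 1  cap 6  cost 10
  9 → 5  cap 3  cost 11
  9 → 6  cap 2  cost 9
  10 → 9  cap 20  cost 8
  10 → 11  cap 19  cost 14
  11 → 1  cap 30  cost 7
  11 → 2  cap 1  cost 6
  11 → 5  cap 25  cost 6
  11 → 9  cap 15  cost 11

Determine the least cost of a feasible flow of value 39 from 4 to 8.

shortest-cost path #1: 4→5→8 push 4 @ unit cost 6 (adds 24)
shortest-cost path #2: 4→5→2→9→6→8 push 2 @ unit cost 27 (adds 54)
shortest-cost path #3: 4→5→1→7→8 push 2 @ unit cost 29 (adds 58)
shortest-cost path #4: 4→0→6→8 push 13 @ unit cost 33 (adds 429)
shortest-cost path #5: 4→10→9→2→5→1→7→8 push 2 @ unit cost 33 (adds 66)
shortest-cost path #6: 4→10→9→1→7→8 push 6 @ unit cost 39 (adds 234)
shortest-cost path #7: 4→10→11→1→7→8 push 10 @ unit cost 42 (adds 420)
total cost = 1285

Minimum cost for 39 units: 1285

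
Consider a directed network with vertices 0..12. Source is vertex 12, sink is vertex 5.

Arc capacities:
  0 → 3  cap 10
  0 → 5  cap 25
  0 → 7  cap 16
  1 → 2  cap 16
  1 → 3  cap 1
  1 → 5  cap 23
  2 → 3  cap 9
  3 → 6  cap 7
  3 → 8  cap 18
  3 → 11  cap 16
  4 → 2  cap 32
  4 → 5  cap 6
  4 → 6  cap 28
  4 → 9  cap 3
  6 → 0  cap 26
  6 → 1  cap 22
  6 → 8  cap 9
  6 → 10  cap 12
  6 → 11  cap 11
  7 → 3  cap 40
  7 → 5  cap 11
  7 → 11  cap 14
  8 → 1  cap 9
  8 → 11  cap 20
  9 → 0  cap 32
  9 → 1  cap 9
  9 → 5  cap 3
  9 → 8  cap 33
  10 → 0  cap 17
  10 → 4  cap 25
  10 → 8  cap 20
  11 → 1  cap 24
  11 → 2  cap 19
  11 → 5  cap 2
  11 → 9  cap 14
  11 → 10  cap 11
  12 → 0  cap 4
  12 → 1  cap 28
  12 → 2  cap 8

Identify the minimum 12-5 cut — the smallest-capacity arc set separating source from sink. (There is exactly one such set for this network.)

augment #1: 12→0→5 push 4
augment #2: 12→1→5 push 23
augment #3: 12→1→3→11→5 push 1
augment #4: 12→2→3→11→5 push 1
augment #5: 12→2→3→6→0→5 push 7
augment #6: 12→1→2→3→11→9→5 push 1
max flow = 37; residual-reachable set from 12 gives S-side
cut edges (S→T): {(1,3), (1,5), (2,3), (12,0)} total cap 37

Min-cut arcs: {(1,3), (1,5), (2,3), (12,0)} (total capacity 37)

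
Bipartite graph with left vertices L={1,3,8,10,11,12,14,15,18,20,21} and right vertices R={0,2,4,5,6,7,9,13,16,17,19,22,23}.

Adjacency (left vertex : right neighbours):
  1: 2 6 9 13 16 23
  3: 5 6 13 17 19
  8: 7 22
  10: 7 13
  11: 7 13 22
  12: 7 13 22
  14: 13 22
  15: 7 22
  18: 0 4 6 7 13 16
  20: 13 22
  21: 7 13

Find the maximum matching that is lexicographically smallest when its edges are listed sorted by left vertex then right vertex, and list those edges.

Lex-smallest maximum matching: {(1,2), (3,5), (8,7), (10,13), (11,22), (18,0)}

|M| = 6 (so the lex-smallest maximum matching has 6 edges)
process left vertices in ascending order; for each, take the smallest-labelled available neighbour that still permits 6 edges overall, or leave it unmatched if none does
lex-smallest matching: {1-2, 3-5, 8-7, 10-13, 11-22, 18-0}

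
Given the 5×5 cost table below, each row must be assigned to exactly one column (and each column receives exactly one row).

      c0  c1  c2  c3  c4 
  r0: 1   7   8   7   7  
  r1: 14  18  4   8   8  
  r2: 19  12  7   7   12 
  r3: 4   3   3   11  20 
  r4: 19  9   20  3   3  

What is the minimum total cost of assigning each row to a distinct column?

optimal assignment: row0→col0 (cost 1), row1→col2 (cost 4), row2→col3 (cost 7), row3→col1 (cost 3), row4→col4 (cost 3)
total = 1 + 4 + 7 + 3 + 3 = 18

Minimum assignment cost: 18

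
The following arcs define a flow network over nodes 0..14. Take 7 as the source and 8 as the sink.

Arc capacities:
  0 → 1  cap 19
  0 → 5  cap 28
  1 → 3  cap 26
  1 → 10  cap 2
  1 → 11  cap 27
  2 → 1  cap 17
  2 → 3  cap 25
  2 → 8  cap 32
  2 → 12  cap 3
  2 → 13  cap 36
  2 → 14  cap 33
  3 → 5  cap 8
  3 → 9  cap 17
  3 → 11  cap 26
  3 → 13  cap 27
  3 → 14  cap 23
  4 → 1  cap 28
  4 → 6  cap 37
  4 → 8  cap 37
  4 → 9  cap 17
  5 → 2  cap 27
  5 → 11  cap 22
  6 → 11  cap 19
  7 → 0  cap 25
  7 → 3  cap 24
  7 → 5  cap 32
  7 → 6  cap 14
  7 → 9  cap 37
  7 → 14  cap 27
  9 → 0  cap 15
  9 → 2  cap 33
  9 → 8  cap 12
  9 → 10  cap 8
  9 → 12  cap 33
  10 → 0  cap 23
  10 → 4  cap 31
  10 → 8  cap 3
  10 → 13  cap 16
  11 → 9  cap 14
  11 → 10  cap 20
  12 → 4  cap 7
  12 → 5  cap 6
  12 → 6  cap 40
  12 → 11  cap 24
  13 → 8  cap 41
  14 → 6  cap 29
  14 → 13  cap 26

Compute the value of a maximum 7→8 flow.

augment #1: 7→9→8 bottleneck 12, total now 12
augment #2: 7→3→13→8 bottleneck 24, total now 36
augment #3: 7→5→2→8 bottleneck 27, total now 63
augment #4: 7→9→2→8 bottleneck 5, total now 68
augment #5: 7→9→10→8 bottleneck 3, total now 71
augment #6: 7→14→13→8 bottleneck 17, total now 88
augment #7: 7→9→10→4→8 bottleneck 5, total now 93
augment #8: 7→9→12→4→8 bottleneck 7, total now 100
augment #9: 7→0→1→10→4→8 bottleneck 2, total now 102
augment #10: 7→5→11→10→4→8 bottleneck 5, total now 107
augment #11: 7→6→11→10→4→8 bottleneck 14, total now 121
augment #12: 7→0→1→11→10→4→8 bottleneck 1, total now 122

Maximum flow value: 122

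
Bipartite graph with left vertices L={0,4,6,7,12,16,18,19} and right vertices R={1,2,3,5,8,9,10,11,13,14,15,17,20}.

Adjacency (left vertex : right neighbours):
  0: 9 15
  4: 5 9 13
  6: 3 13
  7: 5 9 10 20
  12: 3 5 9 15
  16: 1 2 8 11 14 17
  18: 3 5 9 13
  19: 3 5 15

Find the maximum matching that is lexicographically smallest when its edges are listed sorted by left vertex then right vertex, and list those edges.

|M| = 7 (so the lex-smallest maximum matching has 7 edges)
process left vertices in ascending order; for each, take the smallest-labelled available neighbour that still permits 7 edges overall, or leave it unmatched if none does
lex-smallest matching: {0-9, 4-5, 6-3, 7-10, 12-15, 16-1, 18-13}

Lex-smallest maximum matching: {(0,9), (4,5), (6,3), (7,10), (12,15), (16,1), (18,13)}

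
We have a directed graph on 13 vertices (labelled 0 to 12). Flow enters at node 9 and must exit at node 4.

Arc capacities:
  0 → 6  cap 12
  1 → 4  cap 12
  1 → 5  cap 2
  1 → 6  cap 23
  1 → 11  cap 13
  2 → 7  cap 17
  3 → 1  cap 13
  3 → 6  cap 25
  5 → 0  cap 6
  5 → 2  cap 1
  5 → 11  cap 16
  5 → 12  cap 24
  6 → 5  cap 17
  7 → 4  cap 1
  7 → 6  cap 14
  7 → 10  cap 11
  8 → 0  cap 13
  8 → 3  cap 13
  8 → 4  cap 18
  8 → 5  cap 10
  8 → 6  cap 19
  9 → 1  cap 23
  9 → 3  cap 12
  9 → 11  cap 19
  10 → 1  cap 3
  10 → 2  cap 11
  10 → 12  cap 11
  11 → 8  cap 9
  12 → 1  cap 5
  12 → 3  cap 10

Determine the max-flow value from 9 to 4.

augment #1: 9→1→4 bottleneck 12, total now 12
augment #2: 9→11→8→4 bottleneck 9, total now 21
augment #3: 9→1→5→2→7→4 bottleneck 1, total now 22

Maximum flow value: 22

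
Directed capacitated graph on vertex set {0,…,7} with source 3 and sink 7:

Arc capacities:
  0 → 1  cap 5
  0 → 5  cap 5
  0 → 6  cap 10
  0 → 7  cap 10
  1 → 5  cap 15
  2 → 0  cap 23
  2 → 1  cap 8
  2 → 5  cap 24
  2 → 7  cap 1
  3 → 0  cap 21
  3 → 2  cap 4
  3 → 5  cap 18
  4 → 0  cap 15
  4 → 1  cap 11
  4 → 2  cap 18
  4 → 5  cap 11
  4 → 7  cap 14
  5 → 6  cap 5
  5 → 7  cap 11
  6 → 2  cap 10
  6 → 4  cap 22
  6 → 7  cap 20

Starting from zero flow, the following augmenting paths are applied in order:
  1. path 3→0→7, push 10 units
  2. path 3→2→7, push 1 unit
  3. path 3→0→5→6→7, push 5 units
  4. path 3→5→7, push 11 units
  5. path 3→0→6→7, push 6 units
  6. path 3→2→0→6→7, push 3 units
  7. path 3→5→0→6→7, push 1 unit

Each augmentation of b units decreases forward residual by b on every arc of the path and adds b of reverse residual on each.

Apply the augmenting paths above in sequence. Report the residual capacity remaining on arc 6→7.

Residual capacity of (6,7): 5

after path 1 (3→0→7, push 10): res(6,7)=20
after path 2 (3→2→7, push 1): res(6,7)=20
after path 3 (3→0→5→6→7, push 5): res(6,7)=15
after path 4 (3→5→7, push 11): res(6,7)=15
after path 5 (3→0→6→7, push 6): res(6,7)=9
after path 6 (3→2→0→6→7, push 3): res(6,7)=6
after path 7 (3→5→0→6→7, push 1): res(6,7)=5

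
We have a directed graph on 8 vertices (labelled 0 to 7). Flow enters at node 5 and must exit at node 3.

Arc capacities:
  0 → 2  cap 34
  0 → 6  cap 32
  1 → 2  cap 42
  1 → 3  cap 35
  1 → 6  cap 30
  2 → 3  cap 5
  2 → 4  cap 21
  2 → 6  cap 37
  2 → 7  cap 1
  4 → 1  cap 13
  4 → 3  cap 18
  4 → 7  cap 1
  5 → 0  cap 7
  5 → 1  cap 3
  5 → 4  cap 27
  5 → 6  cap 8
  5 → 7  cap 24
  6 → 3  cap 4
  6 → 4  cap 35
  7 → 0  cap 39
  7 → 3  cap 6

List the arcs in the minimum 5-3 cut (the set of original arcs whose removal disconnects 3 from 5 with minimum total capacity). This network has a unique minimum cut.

Min-cut arcs: {(2,3), (4,1), (4,3), (5,1), (6,3), (7,3)} (total capacity 49)

augment #1: 5→1→3 push 3
augment #2: 5→4→3 push 18
augment #3: 5→6→3 push 4
augment #4: 5→7→3 push 6
augment #5: 5→0→2→3 push 5
augment #6: 5→4→1→3 push 9
augment #7: 5→6→4→1→3 push 4
max flow = 49; residual-reachable set from 5 gives S-side
cut edges (S→T): {(2,3), (4,1), (4,3), (5,1), (6,3), (7,3)} total cap 49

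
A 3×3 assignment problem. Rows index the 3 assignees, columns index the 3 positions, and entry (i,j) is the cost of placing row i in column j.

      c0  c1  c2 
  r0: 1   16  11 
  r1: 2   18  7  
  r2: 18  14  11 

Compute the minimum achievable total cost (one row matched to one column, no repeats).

Minimum assignment cost: 22

optimal assignment: row0→col0 (cost 1), row1→col2 (cost 7), row2→col1 (cost 14)
total = 1 + 7 + 14 = 22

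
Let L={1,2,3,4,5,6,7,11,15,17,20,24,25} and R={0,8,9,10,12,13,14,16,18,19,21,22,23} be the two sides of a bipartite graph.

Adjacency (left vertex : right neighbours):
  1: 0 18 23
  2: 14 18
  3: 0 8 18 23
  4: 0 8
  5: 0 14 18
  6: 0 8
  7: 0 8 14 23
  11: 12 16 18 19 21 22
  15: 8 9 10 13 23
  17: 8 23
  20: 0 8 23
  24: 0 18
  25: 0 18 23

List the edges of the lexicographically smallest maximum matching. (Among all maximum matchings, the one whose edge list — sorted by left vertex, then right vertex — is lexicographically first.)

|M| = 7 (so the lex-smallest maximum matching has 7 edges)
process left vertices in ascending order; for each, take the smallest-labelled available neighbour that still permits 7 edges overall, or leave it unmatched if none does
lex-smallest matching: {1-0, 2-14, 3-8, 5-18, 7-23, 11-12, 15-9}

Lex-smallest maximum matching: {(1,0), (2,14), (3,8), (5,18), (7,23), (11,12), (15,9)}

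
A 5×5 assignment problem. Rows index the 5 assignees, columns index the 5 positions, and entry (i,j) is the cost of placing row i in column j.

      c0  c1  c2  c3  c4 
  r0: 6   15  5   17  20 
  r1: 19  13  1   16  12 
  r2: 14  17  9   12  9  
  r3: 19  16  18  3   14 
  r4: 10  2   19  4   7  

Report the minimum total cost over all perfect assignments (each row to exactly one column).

optimal assignment: row0→col0 (cost 6), row1→col2 (cost 1), row2→col4 (cost 9), row3→col3 (cost 3), row4→col1 (cost 2)
total = 6 + 1 + 9 + 3 + 2 = 21

Minimum assignment cost: 21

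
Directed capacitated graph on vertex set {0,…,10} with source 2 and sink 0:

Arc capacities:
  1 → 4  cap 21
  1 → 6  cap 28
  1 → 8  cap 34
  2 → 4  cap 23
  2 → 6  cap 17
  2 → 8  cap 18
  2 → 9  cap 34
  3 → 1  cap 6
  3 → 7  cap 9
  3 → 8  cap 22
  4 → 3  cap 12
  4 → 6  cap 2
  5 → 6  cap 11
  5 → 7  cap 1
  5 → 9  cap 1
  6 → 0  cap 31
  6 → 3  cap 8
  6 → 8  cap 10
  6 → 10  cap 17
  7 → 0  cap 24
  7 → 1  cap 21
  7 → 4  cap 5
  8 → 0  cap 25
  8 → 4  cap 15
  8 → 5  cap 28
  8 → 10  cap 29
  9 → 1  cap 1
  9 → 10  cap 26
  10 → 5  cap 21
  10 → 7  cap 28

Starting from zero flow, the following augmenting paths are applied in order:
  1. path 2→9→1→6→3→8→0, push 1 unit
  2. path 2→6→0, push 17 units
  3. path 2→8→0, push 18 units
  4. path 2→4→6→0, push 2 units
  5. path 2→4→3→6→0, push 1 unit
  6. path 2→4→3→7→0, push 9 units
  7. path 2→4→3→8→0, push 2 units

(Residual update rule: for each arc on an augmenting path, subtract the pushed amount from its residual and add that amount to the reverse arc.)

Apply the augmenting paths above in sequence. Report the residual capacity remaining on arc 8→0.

after path 1 (2→9→1→6→3→8→0, push 1): res(8,0)=24
after path 2 (2→6→0, push 17): res(8,0)=24
after path 3 (2→8→0, push 18): res(8,0)=6
after path 4 (2→4→6→0, push 2): res(8,0)=6
after path 5 (2→4→3→6→0, push 1): res(8,0)=6
after path 6 (2→4→3→7→0, push 9): res(8,0)=6
after path 7 (2→4→3→8→0, push 2): res(8,0)=4

Residual capacity of (8,0): 4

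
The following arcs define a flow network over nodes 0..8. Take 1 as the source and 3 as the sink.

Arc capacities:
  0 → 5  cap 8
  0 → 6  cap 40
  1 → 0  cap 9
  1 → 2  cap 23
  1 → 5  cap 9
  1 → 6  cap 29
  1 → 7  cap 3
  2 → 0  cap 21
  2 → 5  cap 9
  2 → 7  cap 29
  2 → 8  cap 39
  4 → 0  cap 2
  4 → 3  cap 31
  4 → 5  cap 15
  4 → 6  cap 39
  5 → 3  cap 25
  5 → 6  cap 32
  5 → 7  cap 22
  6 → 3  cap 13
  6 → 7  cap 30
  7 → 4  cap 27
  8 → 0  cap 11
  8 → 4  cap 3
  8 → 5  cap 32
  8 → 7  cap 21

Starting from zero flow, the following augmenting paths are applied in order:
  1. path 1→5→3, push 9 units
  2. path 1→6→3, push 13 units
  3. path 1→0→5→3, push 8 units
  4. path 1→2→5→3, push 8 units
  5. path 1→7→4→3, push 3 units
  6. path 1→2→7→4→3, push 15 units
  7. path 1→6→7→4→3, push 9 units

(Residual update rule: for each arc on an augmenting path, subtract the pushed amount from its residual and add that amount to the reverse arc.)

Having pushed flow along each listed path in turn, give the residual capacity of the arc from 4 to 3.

after path 1 (1→5→3, push 9): res(4,3)=31
after path 2 (1→6→3, push 13): res(4,3)=31
after path 3 (1→0→5→3, push 8): res(4,3)=31
after path 4 (1→2→5→3, push 8): res(4,3)=31
after path 5 (1→7→4→3, push 3): res(4,3)=28
after path 6 (1→2→7→4→3, push 15): res(4,3)=13
after path 7 (1→6→7→4→3, push 9): res(4,3)=4

Residual capacity of (4,3): 4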